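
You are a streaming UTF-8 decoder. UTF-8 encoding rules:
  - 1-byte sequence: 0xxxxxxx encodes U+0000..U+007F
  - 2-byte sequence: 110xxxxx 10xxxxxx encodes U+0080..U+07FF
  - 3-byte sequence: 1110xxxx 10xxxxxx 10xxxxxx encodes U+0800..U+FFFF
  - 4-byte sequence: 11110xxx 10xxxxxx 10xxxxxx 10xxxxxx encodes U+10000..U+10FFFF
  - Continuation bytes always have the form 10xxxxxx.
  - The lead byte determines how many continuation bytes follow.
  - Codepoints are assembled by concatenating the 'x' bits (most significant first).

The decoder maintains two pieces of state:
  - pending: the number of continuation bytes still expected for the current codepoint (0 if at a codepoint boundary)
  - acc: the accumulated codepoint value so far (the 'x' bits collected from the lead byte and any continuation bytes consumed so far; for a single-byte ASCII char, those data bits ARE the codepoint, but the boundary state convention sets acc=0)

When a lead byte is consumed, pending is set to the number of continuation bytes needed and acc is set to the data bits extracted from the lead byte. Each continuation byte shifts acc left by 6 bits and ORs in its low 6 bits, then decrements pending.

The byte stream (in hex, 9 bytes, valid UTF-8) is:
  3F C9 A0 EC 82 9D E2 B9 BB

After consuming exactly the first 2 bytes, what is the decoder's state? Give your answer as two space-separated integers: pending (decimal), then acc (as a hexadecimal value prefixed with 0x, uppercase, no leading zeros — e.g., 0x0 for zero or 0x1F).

Answer: 1 0x9

Derivation:
Byte[0]=3F: 1-byte. pending=0, acc=0x0
Byte[1]=C9: 2-byte lead. pending=1, acc=0x9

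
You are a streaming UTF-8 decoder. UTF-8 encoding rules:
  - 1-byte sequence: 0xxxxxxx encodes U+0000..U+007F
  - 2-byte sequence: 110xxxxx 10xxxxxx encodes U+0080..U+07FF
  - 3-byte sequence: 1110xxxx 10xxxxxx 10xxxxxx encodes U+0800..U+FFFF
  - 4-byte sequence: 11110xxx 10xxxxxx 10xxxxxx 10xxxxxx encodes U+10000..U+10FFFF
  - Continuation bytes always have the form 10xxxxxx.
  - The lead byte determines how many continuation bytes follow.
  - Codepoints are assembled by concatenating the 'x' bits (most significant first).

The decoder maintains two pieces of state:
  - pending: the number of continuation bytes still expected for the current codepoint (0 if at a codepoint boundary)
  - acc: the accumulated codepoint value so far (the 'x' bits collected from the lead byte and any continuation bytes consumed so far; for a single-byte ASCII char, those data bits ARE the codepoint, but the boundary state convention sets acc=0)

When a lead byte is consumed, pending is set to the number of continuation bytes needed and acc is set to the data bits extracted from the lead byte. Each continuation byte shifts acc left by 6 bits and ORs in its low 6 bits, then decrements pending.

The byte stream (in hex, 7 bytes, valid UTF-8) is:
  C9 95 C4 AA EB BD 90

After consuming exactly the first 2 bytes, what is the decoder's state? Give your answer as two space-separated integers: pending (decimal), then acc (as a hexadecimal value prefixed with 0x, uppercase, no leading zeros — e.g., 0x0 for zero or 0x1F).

Answer: 0 0x255

Derivation:
Byte[0]=C9: 2-byte lead. pending=1, acc=0x9
Byte[1]=95: continuation. acc=(acc<<6)|0x15=0x255, pending=0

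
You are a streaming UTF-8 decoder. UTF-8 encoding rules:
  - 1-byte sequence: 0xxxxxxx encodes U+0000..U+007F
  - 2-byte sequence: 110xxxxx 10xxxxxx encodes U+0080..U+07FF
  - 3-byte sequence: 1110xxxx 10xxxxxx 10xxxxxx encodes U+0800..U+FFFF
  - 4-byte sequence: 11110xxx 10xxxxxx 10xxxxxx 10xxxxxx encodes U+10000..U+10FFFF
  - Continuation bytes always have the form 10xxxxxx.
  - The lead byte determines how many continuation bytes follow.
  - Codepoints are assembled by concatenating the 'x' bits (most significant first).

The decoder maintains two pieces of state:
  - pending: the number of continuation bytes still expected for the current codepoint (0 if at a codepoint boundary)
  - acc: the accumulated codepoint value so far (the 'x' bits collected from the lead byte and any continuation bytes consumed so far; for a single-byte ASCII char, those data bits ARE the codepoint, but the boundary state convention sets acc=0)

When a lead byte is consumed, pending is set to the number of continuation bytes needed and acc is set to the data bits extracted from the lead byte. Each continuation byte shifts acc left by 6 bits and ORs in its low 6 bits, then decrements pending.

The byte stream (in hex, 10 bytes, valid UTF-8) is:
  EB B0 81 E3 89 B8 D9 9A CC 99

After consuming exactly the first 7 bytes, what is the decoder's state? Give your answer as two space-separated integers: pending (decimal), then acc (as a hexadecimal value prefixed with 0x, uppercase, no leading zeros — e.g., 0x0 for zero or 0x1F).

Byte[0]=EB: 3-byte lead. pending=2, acc=0xB
Byte[1]=B0: continuation. acc=(acc<<6)|0x30=0x2F0, pending=1
Byte[2]=81: continuation. acc=(acc<<6)|0x01=0xBC01, pending=0
Byte[3]=E3: 3-byte lead. pending=2, acc=0x3
Byte[4]=89: continuation. acc=(acc<<6)|0x09=0xC9, pending=1
Byte[5]=B8: continuation. acc=(acc<<6)|0x38=0x3278, pending=0
Byte[6]=D9: 2-byte lead. pending=1, acc=0x19

Answer: 1 0x19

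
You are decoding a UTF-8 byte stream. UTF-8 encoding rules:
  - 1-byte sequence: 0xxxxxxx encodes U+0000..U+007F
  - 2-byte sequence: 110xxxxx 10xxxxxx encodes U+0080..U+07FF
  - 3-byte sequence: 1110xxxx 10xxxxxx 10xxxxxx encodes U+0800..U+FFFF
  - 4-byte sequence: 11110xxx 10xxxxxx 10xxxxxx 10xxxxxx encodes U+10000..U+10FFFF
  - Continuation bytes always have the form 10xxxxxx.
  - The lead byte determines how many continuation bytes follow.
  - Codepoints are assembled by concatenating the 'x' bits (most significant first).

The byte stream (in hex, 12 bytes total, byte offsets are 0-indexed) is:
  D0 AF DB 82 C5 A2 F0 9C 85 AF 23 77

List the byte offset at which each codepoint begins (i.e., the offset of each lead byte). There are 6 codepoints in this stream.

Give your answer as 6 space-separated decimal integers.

Byte[0]=D0: 2-byte lead, need 1 cont bytes. acc=0x10
Byte[1]=AF: continuation. acc=(acc<<6)|0x2F=0x42F
Completed: cp=U+042F (starts at byte 0)
Byte[2]=DB: 2-byte lead, need 1 cont bytes. acc=0x1B
Byte[3]=82: continuation. acc=(acc<<6)|0x02=0x6C2
Completed: cp=U+06C2 (starts at byte 2)
Byte[4]=C5: 2-byte lead, need 1 cont bytes. acc=0x5
Byte[5]=A2: continuation. acc=(acc<<6)|0x22=0x162
Completed: cp=U+0162 (starts at byte 4)
Byte[6]=F0: 4-byte lead, need 3 cont bytes. acc=0x0
Byte[7]=9C: continuation. acc=(acc<<6)|0x1C=0x1C
Byte[8]=85: continuation. acc=(acc<<6)|0x05=0x705
Byte[9]=AF: continuation. acc=(acc<<6)|0x2F=0x1C16F
Completed: cp=U+1C16F (starts at byte 6)
Byte[10]=23: 1-byte ASCII. cp=U+0023
Byte[11]=77: 1-byte ASCII. cp=U+0077

Answer: 0 2 4 6 10 11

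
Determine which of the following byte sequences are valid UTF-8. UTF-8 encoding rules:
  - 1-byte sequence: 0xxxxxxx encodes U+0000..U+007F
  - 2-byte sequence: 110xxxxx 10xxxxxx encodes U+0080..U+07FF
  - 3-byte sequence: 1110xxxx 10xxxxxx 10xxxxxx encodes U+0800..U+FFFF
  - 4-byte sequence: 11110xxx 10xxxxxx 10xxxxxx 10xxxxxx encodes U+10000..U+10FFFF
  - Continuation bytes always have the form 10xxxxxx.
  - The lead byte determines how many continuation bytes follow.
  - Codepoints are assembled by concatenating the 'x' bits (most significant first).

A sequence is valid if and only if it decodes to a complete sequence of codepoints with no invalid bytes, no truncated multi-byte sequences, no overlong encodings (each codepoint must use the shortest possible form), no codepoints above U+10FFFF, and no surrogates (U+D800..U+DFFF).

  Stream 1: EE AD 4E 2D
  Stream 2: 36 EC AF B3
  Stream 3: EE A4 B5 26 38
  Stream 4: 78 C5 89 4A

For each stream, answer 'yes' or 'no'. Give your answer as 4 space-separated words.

Answer: no yes yes yes

Derivation:
Stream 1: error at byte offset 2. INVALID
Stream 2: decodes cleanly. VALID
Stream 3: decodes cleanly. VALID
Stream 4: decodes cleanly. VALID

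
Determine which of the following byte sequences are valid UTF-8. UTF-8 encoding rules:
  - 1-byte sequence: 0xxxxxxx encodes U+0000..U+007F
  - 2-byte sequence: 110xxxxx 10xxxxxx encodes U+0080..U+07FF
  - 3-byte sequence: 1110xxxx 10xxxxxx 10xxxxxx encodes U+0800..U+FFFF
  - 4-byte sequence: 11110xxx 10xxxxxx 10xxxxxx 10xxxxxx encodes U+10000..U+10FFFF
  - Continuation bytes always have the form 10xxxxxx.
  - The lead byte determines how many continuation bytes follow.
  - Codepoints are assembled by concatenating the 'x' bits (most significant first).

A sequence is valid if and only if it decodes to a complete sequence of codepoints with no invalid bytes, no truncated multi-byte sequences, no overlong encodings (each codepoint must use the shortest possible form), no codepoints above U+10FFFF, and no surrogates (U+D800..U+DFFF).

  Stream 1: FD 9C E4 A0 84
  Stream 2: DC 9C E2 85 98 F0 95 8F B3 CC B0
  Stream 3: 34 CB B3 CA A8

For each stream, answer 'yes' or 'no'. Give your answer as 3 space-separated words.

Stream 1: error at byte offset 0. INVALID
Stream 2: decodes cleanly. VALID
Stream 3: decodes cleanly. VALID

Answer: no yes yes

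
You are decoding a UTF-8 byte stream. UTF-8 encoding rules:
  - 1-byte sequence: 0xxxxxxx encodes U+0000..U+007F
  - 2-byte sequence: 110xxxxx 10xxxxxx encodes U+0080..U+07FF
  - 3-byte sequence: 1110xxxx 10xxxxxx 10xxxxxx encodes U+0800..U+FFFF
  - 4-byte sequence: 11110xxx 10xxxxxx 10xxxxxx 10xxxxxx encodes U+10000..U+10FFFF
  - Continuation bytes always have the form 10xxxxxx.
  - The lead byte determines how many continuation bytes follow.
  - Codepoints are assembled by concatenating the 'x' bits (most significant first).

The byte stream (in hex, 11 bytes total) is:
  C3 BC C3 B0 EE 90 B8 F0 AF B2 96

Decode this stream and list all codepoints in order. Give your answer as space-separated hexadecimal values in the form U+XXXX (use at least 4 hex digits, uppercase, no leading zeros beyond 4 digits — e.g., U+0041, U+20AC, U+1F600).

Byte[0]=C3: 2-byte lead, need 1 cont bytes. acc=0x3
Byte[1]=BC: continuation. acc=(acc<<6)|0x3C=0xFC
Completed: cp=U+00FC (starts at byte 0)
Byte[2]=C3: 2-byte lead, need 1 cont bytes. acc=0x3
Byte[3]=B0: continuation. acc=(acc<<6)|0x30=0xF0
Completed: cp=U+00F0 (starts at byte 2)
Byte[4]=EE: 3-byte lead, need 2 cont bytes. acc=0xE
Byte[5]=90: continuation. acc=(acc<<6)|0x10=0x390
Byte[6]=B8: continuation. acc=(acc<<6)|0x38=0xE438
Completed: cp=U+E438 (starts at byte 4)
Byte[7]=F0: 4-byte lead, need 3 cont bytes. acc=0x0
Byte[8]=AF: continuation. acc=(acc<<6)|0x2F=0x2F
Byte[9]=B2: continuation. acc=(acc<<6)|0x32=0xBF2
Byte[10]=96: continuation. acc=(acc<<6)|0x16=0x2FC96
Completed: cp=U+2FC96 (starts at byte 7)

Answer: U+00FC U+00F0 U+E438 U+2FC96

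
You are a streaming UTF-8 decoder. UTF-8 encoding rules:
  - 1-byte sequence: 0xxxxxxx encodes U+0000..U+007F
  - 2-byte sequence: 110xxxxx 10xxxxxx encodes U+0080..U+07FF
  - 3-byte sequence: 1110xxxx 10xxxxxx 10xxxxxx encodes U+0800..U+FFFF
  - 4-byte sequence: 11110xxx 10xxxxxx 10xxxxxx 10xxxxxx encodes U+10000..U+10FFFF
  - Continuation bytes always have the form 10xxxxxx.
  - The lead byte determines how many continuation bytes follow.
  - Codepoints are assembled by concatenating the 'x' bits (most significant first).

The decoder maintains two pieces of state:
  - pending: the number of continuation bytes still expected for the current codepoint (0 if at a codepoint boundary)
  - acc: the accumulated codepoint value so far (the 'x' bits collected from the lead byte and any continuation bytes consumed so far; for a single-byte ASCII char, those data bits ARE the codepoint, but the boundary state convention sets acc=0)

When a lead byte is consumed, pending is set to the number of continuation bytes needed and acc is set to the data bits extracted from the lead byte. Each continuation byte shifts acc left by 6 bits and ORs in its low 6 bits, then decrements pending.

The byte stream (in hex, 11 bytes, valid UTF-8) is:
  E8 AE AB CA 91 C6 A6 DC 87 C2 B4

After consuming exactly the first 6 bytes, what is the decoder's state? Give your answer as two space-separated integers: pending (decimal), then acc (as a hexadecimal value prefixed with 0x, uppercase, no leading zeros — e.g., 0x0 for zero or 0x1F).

Answer: 1 0x6

Derivation:
Byte[0]=E8: 3-byte lead. pending=2, acc=0x8
Byte[1]=AE: continuation. acc=(acc<<6)|0x2E=0x22E, pending=1
Byte[2]=AB: continuation. acc=(acc<<6)|0x2B=0x8BAB, pending=0
Byte[3]=CA: 2-byte lead. pending=1, acc=0xA
Byte[4]=91: continuation. acc=(acc<<6)|0x11=0x291, pending=0
Byte[5]=C6: 2-byte lead. pending=1, acc=0x6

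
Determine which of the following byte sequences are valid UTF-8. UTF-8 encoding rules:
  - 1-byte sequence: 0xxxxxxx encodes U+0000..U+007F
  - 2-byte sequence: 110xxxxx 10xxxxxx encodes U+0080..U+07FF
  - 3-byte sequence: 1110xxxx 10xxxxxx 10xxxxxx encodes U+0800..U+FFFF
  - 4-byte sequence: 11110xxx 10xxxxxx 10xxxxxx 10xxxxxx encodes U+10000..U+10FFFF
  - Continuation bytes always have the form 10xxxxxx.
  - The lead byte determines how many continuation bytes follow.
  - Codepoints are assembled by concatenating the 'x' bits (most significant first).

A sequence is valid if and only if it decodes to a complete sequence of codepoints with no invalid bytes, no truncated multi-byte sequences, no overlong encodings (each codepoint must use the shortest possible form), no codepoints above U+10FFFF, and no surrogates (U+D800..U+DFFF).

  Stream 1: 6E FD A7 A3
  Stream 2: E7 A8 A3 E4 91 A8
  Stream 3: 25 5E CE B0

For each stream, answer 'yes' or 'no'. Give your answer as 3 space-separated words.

Answer: no yes yes

Derivation:
Stream 1: error at byte offset 1. INVALID
Stream 2: decodes cleanly. VALID
Stream 3: decodes cleanly. VALID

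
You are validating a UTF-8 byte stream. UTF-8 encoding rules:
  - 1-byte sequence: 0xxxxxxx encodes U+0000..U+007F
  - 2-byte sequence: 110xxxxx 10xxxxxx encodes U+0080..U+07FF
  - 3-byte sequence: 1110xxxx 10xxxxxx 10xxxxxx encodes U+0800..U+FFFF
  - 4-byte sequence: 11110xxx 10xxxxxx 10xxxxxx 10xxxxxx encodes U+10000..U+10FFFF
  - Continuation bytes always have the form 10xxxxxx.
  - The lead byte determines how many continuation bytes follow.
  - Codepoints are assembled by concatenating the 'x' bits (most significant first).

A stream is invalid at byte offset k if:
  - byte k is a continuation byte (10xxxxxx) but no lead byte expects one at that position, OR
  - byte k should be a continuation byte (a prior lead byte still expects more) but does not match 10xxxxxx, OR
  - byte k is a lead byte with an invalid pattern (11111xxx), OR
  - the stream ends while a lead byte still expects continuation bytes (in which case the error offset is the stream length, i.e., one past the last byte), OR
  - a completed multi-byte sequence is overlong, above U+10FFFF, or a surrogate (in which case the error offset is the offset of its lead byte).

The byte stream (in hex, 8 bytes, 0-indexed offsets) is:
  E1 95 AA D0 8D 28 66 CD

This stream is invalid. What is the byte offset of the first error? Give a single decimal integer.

Answer: 8

Derivation:
Byte[0]=E1: 3-byte lead, need 2 cont bytes. acc=0x1
Byte[1]=95: continuation. acc=(acc<<6)|0x15=0x55
Byte[2]=AA: continuation. acc=(acc<<6)|0x2A=0x156A
Completed: cp=U+156A (starts at byte 0)
Byte[3]=D0: 2-byte lead, need 1 cont bytes. acc=0x10
Byte[4]=8D: continuation. acc=(acc<<6)|0x0D=0x40D
Completed: cp=U+040D (starts at byte 3)
Byte[5]=28: 1-byte ASCII. cp=U+0028
Byte[6]=66: 1-byte ASCII. cp=U+0066
Byte[7]=CD: 2-byte lead, need 1 cont bytes. acc=0xD
Byte[8]: stream ended, expected continuation. INVALID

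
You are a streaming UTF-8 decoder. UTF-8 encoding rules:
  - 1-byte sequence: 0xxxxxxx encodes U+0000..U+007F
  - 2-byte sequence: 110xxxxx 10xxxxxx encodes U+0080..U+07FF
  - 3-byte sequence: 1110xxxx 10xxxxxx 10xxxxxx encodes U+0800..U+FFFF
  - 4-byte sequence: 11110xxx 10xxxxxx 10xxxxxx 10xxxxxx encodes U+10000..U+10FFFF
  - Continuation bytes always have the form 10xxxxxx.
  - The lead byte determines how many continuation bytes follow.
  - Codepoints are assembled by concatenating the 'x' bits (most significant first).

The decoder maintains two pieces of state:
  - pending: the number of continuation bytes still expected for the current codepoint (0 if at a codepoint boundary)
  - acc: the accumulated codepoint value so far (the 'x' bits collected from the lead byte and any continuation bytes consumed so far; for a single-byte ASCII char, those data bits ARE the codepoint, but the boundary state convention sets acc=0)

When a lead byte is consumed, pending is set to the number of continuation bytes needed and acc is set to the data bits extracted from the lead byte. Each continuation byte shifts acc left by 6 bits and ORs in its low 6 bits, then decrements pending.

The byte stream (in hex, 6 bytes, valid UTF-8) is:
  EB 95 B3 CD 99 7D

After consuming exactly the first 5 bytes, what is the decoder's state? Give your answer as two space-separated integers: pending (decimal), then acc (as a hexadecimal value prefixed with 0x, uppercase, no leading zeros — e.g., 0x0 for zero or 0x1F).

Answer: 0 0x359

Derivation:
Byte[0]=EB: 3-byte lead. pending=2, acc=0xB
Byte[1]=95: continuation. acc=(acc<<6)|0x15=0x2D5, pending=1
Byte[2]=B3: continuation. acc=(acc<<6)|0x33=0xB573, pending=0
Byte[3]=CD: 2-byte lead. pending=1, acc=0xD
Byte[4]=99: continuation. acc=(acc<<6)|0x19=0x359, pending=0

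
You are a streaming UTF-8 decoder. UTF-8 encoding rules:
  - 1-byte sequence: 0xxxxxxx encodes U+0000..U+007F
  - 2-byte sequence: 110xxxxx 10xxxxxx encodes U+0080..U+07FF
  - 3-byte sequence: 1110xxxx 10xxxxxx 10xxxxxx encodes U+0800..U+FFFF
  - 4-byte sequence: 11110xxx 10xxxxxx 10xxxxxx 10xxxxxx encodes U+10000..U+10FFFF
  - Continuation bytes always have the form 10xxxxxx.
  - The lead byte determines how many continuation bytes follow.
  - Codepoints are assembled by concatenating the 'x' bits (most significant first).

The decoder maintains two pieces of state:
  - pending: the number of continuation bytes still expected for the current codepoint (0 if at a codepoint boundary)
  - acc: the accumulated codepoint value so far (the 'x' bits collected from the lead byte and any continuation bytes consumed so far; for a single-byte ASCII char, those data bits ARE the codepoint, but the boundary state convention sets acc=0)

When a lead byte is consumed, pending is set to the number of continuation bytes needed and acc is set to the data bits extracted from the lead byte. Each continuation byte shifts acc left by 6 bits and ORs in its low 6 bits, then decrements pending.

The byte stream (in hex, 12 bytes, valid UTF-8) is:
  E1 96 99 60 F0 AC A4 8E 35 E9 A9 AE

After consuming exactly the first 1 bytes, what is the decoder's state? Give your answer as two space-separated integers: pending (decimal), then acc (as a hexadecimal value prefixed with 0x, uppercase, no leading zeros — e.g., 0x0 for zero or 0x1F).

Byte[0]=E1: 3-byte lead. pending=2, acc=0x1

Answer: 2 0x1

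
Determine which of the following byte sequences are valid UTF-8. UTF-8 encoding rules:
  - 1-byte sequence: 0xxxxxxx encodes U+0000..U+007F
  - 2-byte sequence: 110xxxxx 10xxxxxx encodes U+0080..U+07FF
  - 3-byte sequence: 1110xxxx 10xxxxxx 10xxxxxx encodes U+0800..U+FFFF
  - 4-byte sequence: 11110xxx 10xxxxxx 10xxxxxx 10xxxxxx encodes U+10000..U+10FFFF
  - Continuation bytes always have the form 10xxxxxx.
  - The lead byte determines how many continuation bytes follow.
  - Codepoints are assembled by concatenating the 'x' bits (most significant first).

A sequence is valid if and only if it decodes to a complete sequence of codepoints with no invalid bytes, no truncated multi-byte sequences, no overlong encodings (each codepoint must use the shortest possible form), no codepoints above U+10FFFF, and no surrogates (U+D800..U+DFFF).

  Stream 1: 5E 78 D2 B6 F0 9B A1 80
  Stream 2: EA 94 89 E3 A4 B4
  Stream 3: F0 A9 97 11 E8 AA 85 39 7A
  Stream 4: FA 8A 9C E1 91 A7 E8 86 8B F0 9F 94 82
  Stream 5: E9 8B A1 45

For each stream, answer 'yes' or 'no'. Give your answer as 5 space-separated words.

Stream 1: decodes cleanly. VALID
Stream 2: decodes cleanly. VALID
Stream 3: error at byte offset 3. INVALID
Stream 4: error at byte offset 0. INVALID
Stream 5: decodes cleanly. VALID

Answer: yes yes no no yes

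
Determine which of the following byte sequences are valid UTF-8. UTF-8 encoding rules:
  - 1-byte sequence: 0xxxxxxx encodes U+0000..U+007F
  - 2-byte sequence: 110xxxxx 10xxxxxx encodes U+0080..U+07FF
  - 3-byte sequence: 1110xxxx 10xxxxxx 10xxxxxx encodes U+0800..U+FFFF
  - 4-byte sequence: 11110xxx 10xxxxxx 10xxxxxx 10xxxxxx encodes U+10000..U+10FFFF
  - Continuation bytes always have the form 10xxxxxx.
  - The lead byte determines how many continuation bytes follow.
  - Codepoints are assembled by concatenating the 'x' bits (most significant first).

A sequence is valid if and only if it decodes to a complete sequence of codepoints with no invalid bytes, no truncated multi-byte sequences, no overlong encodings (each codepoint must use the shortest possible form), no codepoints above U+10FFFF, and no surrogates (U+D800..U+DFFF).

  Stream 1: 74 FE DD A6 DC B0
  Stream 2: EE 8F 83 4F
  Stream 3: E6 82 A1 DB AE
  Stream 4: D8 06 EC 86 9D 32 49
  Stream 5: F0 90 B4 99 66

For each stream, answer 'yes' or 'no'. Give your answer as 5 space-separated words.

Answer: no yes yes no yes

Derivation:
Stream 1: error at byte offset 1. INVALID
Stream 2: decodes cleanly. VALID
Stream 3: decodes cleanly. VALID
Stream 4: error at byte offset 1. INVALID
Stream 5: decodes cleanly. VALID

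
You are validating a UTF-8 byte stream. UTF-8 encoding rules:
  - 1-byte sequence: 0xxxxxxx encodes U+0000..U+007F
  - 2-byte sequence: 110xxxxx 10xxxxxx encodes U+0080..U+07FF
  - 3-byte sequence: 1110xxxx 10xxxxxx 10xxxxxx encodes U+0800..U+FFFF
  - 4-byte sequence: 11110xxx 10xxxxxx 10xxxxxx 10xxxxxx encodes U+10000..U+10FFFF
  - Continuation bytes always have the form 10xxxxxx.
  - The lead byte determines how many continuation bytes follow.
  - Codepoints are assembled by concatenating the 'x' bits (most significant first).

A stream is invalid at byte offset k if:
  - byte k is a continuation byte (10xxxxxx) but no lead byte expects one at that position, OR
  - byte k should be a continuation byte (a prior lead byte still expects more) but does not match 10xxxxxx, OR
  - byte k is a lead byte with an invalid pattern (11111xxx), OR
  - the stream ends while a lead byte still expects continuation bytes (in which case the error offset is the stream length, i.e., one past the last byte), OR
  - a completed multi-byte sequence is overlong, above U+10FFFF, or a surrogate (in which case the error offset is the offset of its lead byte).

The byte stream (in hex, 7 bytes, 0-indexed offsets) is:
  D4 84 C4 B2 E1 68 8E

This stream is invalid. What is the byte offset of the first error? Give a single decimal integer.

Answer: 5

Derivation:
Byte[0]=D4: 2-byte lead, need 1 cont bytes. acc=0x14
Byte[1]=84: continuation. acc=(acc<<6)|0x04=0x504
Completed: cp=U+0504 (starts at byte 0)
Byte[2]=C4: 2-byte lead, need 1 cont bytes. acc=0x4
Byte[3]=B2: continuation. acc=(acc<<6)|0x32=0x132
Completed: cp=U+0132 (starts at byte 2)
Byte[4]=E1: 3-byte lead, need 2 cont bytes. acc=0x1
Byte[5]=68: expected 10xxxxxx continuation. INVALID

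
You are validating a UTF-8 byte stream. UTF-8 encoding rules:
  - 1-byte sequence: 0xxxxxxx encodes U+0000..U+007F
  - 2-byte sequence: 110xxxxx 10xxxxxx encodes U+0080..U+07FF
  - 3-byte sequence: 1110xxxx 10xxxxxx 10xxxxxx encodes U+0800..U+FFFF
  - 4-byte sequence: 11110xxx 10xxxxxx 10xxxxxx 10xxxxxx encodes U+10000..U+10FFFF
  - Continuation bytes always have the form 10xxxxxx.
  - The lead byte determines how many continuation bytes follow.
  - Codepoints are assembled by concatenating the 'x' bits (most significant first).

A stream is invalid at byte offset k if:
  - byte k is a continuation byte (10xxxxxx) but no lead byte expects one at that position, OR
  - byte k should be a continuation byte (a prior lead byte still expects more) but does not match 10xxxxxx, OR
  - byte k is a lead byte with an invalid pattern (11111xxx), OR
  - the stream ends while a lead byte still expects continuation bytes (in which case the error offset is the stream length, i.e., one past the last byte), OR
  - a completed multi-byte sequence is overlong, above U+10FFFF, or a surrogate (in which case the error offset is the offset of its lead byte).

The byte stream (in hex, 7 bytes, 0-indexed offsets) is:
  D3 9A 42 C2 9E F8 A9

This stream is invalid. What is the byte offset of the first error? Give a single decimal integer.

Answer: 5

Derivation:
Byte[0]=D3: 2-byte lead, need 1 cont bytes. acc=0x13
Byte[1]=9A: continuation. acc=(acc<<6)|0x1A=0x4DA
Completed: cp=U+04DA (starts at byte 0)
Byte[2]=42: 1-byte ASCII. cp=U+0042
Byte[3]=C2: 2-byte lead, need 1 cont bytes. acc=0x2
Byte[4]=9E: continuation. acc=(acc<<6)|0x1E=0x9E
Completed: cp=U+009E (starts at byte 3)
Byte[5]=F8: INVALID lead byte (not 0xxx/110x/1110/11110)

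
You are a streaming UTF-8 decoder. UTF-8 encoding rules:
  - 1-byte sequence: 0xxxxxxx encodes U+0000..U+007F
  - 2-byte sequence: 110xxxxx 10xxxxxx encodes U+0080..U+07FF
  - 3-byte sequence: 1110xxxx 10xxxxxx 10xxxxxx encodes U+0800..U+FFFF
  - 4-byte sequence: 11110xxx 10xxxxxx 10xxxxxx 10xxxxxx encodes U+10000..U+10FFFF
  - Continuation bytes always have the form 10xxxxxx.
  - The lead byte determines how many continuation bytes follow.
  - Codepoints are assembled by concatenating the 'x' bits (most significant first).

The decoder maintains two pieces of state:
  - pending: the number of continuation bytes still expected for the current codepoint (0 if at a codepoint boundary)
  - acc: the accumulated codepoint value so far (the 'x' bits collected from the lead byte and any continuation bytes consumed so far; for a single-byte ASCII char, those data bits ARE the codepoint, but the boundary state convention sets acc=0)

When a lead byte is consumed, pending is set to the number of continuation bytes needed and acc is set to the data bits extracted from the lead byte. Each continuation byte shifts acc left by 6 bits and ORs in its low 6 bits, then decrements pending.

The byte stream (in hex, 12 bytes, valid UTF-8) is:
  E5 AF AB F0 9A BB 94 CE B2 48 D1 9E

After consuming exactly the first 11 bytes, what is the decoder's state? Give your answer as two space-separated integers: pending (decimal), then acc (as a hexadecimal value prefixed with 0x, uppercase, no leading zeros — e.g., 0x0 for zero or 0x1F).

Byte[0]=E5: 3-byte lead. pending=2, acc=0x5
Byte[1]=AF: continuation. acc=(acc<<6)|0x2F=0x16F, pending=1
Byte[2]=AB: continuation. acc=(acc<<6)|0x2B=0x5BEB, pending=0
Byte[3]=F0: 4-byte lead. pending=3, acc=0x0
Byte[4]=9A: continuation. acc=(acc<<6)|0x1A=0x1A, pending=2
Byte[5]=BB: continuation. acc=(acc<<6)|0x3B=0x6BB, pending=1
Byte[6]=94: continuation. acc=(acc<<6)|0x14=0x1AED4, pending=0
Byte[7]=CE: 2-byte lead. pending=1, acc=0xE
Byte[8]=B2: continuation. acc=(acc<<6)|0x32=0x3B2, pending=0
Byte[9]=48: 1-byte. pending=0, acc=0x0
Byte[10]=D1: 2-byte lead. pending=1, acc=0x11

Answer: 1 0x11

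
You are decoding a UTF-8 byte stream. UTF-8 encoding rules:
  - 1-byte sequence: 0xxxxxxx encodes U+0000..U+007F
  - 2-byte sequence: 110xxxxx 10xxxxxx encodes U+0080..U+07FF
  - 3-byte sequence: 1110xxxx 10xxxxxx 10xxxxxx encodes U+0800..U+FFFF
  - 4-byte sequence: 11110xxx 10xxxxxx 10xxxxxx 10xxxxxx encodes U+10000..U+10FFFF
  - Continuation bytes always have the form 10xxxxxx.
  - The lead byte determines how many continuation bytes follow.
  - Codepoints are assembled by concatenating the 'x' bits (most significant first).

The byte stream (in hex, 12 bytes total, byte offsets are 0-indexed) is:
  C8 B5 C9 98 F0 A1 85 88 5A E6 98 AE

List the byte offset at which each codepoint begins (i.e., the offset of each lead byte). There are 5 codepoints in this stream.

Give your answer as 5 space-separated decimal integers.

Answer: 0 2 4 8 9

Derivation:
Byte[0]=C8: 2-byte lead, need 1 cont bytes. acc=0x8
Byte[1]=B5: continuation. acc=(acc<<6)|0x35=0x235
Completed: cp=U+0235 (starts at byte 0)
Byte[2]=C9: 2-byte lead, need 1 cont bytes. acc=0x9
Byte[3]=98: continuation. acc=(acc<<6)|0x18=0x258
Completed: cp=U+0258 (starts at byte 2)
Byte[4]=F0: 4-byte lead, need 3 cont bytes. acc=0x0
Byte[5]=A1: continuation. acc=(acc<<6)|0x21=0x21
Byte[6]=85: continuation. acc=(acc<<6)|0x05=0x845
Byte[7]=88: continuation. acc=(acc<<6)|0x08=0x21148
Completed: cp=U+21148 (starts at byte 4)
Byte[8]=5A: 1-byte ASCII. cp=U+005A
Byte[9]=E6: 3-byte lead, need 2 cont bytes. acc=0x6
Byte[10]=98: continuation. acc=(acc<<6)|0x18=0x198
Byte[11]=AE: continuation. acc=(acc<<6)|0x2E=0x662E
Completed: cp=U+662E (starts at byte 9)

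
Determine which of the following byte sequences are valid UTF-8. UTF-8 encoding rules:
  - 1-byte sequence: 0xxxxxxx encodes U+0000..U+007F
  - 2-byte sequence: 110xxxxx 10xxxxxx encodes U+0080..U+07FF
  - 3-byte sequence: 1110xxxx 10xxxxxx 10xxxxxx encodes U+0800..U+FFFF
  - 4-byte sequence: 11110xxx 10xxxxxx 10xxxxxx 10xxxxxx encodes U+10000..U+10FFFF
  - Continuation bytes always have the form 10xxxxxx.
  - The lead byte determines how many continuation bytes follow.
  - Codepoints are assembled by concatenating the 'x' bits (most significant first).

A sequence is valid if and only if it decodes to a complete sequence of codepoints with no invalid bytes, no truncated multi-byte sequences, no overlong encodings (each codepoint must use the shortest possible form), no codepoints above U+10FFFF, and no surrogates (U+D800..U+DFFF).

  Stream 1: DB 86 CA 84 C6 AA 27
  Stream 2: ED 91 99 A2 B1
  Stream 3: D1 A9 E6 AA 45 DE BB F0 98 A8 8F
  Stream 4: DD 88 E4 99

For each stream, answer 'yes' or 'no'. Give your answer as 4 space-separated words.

Answer: yes no no no

Derivation:
Stream 1: decodes cleanly. VALID
Stream 2: error at byte offset 3. INVALID
Stream 3: error at byte offset 4. INVALID
Stream 4: error at byte offset 4. INVALID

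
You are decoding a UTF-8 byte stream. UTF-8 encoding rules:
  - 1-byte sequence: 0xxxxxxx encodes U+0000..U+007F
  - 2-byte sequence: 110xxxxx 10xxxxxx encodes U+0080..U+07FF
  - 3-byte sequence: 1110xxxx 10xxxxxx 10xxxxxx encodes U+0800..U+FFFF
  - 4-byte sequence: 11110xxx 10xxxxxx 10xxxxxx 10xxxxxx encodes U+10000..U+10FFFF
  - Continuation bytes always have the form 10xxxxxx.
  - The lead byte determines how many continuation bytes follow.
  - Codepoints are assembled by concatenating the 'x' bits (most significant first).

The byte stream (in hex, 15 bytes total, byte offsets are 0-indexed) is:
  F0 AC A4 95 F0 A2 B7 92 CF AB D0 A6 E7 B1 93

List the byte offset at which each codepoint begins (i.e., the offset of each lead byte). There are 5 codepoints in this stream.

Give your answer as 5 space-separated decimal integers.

Answer: 0 4 8 10 12

Derivation:
Byte[0]=F0: 4-byte lead, need 3 cont bytes. acc=0x0
Byte[1]=AC: continuation. acc=(acc<<6)|0x2C=0x2C
Byte[2]=A4: continuation. acc=(acc<<6)|0x24=0xB24
Byte[3]=95: continuation. acc=(acc<<6)|0x15=0x2C915
Completed: cp=U+2C915 (starts at byte 0)
Byte[4]=F0: 4-byte lead, need 3 cont bytes. acc=0x0
Byte[5]=A2: continuation. acc=(acc<<6)|0x22=0x22
Byte[6]=B7: continuation. acc=(acc<<6)|0x37=0x8B7
Byte[7]=92: continuation. acc=(acc<<6)|0x12=0x22DD2
Completed: cp=U+22DD2 (starts at byte 4)
Byte[8]=CF: 2-byte lead, need 1 cont bytes. acc=0xF
Byte[9]=AB: continuation. acc=(acc<<6)|0x2B=0x3EB
Completed: cp=U+03EB (starts at byte 8)
Byte[10]=D0: 2-byte lead, need 1 cont bytes. acc=0x10
Byte[11]=A6: continuation. acc=(acc<<6)|0x26=0x426
Completed: cp=U+0426 (starts at byte 10)
Byte[12]=E7: 3-byte lead, need 2 cont bytes. acc=0x7
Byte[13]=B1: continuation. acc=(acc<<6)|0x31=0x1F1
Byte[14]=93: continuation. acc=(acc<<6)|0x13=0x7C53
Completed: cp=U+7C53 (starts at byte 12)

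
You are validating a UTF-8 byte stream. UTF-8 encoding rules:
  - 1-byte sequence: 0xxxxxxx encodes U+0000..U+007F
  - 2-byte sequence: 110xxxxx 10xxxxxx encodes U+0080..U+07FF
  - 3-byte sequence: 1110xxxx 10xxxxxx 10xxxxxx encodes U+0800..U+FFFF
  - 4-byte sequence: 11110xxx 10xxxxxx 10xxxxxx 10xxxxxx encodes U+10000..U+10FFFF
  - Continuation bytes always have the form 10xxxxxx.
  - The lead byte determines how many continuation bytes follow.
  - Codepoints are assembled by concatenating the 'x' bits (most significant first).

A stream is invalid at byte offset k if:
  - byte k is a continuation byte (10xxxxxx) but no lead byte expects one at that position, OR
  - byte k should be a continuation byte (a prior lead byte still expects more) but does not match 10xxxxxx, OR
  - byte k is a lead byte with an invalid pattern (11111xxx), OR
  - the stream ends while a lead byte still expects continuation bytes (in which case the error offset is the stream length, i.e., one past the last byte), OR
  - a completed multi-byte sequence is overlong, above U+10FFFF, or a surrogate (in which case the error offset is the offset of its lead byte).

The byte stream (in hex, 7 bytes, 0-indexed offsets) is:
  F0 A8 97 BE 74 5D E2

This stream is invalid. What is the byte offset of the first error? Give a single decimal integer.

Byte[0]=F0: 4-byte lead, need 3 cont bytes. acc=0x0
Byte[1]=A8: continuation. acc=(acc<<6)|0x28=0x28
Byte[2]=97: continuation. acc=(acc<<6)|0x17=0xA17
Byte[3]=BE: continuation. acc=(acc<<6)|0x3E=0x285FE
Completed: cp=U+285FE (starts at byte 0)
Byte[4]=74: 1-byte ASCII. cp=U+0074
Byte[5]=5D: 1-byte ASCII. cp=U+005D
Byte[6]=E2: 3-byte lead, need 2 cont bytes. acc=0x2
Byte[7]: stream ended, expected continuation. INVALID

Answer: 7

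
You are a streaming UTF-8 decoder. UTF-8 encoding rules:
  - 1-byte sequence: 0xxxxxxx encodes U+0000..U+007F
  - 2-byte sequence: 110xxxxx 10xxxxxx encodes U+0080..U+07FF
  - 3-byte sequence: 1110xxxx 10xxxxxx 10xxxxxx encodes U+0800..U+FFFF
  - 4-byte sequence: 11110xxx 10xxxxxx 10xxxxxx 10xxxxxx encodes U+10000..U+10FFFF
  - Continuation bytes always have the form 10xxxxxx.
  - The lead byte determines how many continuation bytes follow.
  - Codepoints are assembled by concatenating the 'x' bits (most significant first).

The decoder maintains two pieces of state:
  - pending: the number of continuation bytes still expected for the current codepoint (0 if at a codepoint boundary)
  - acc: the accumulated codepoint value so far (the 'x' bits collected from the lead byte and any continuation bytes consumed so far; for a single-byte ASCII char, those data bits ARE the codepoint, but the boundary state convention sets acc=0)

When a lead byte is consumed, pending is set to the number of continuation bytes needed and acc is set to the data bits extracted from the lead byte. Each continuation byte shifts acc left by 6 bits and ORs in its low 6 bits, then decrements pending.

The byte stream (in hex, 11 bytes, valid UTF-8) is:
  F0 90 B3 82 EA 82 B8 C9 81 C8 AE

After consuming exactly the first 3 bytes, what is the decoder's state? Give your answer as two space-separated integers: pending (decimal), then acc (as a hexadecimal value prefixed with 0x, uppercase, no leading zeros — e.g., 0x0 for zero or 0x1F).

Byte[0]=F0: 4-byte lead. pending=3, acc=0x0
Byte[1]=90: continuation. acc=(acc<<6)|0x10=0x10, pending=2
Byte[2]=B3: continuation. acc=(acc<<6)|0x33=0x433, pending=1

Answer: 1 0x433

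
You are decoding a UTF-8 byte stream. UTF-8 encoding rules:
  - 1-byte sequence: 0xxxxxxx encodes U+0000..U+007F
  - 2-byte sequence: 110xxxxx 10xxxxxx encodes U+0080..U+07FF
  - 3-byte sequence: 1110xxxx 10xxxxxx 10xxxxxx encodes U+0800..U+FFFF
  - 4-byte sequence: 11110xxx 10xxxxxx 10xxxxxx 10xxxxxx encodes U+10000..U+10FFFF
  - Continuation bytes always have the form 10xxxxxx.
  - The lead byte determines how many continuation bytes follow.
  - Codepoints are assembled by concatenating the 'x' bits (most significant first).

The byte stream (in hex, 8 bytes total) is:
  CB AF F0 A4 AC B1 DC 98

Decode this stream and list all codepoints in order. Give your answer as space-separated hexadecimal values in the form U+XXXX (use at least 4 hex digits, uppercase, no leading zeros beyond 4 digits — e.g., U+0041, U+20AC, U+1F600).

Byte[0]=CB: 2-byte lead, need 1 cont bytes. acc=0xB
Byte[1]=AF: continuation. acc=(acc<<6)|0x2F=0x2EF
Completed: cp=U+02EF (starts at byte 0)
Byte[2]=F0: 4-byte lead, need 3 cont bytes. acc=0x0
Byte[3]=A4: continuation. acc=(acc<<6)|0x24=0x24
Byte[4]=AC: continuation. acc=(acc<<6)|0x2C=0x92C
Byte[5]=B1: continuation. acc=(acc<<6)|0x31=0x24B31
Completed: cp=U+24B31 (starts at byte 2)
Byte[6]=DC: 2-byte lead, need 1 cont bytes. acc=0x1C
Byte[7]=98: continuation. acc=(acc<<6)|0x18=0x718
Completed: cp=U+0718 (starts at byte 6)

Answer: U+02EF U+24B31 U+0718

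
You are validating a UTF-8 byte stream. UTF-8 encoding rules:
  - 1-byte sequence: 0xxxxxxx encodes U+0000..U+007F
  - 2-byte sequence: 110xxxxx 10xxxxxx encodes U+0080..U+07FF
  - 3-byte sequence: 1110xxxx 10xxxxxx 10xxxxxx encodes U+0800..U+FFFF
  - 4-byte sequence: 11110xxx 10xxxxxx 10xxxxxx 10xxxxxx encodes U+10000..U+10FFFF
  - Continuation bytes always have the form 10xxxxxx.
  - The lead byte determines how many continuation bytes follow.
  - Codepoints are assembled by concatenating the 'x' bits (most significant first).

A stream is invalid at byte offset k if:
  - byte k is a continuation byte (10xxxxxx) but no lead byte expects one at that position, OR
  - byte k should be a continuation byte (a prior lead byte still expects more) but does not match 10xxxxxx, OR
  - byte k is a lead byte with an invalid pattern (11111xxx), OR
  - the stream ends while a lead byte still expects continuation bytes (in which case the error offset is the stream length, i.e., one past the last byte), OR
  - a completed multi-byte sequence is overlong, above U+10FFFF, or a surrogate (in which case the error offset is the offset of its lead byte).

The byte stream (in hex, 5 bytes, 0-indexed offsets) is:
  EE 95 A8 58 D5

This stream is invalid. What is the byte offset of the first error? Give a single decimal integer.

Byte[0]=EE: 3-byte lead, need 2 cont bytes. acc=0xE
Byte[1]=95: continuation. acc=(acc<<6)|0x15=0x395
Byte[2]=A8: continuation. acc=(acc<<6)|0x28=0xE568
Completed: cp=U+E568 (starts at byte 0)
Byte[3]=58: 1-byte ASCII. cp=U+0058
Byte[4]=D5: 2-byte lead, need 1 cont bytes. acc=0x15
Byte[5]: stream ended, expected continuation. INVALID

Answer: 5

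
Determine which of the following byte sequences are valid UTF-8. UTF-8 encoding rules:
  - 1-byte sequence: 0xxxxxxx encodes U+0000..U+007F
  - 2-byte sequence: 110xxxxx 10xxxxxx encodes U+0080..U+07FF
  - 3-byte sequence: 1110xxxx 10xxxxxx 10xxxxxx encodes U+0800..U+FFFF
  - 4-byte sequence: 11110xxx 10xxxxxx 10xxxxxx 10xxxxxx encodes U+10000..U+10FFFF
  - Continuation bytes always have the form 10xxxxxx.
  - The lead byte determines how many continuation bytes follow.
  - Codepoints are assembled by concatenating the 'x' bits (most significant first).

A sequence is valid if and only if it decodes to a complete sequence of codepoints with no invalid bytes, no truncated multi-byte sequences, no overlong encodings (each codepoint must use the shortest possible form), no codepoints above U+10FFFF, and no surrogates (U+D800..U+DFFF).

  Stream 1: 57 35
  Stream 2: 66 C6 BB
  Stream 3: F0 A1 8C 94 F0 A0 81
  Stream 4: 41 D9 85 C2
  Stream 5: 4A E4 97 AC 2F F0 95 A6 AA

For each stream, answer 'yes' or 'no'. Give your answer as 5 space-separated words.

Stream 1: decodes cleanly. VALID
Stream 2: decodes cleanly. VALID
Stream 3: error at byte offset 7. INVALID
Stream 4: error at byte offset 4. INVALID
Stream 5: decodes cleanly. VALID

Answer: yes yes no no yes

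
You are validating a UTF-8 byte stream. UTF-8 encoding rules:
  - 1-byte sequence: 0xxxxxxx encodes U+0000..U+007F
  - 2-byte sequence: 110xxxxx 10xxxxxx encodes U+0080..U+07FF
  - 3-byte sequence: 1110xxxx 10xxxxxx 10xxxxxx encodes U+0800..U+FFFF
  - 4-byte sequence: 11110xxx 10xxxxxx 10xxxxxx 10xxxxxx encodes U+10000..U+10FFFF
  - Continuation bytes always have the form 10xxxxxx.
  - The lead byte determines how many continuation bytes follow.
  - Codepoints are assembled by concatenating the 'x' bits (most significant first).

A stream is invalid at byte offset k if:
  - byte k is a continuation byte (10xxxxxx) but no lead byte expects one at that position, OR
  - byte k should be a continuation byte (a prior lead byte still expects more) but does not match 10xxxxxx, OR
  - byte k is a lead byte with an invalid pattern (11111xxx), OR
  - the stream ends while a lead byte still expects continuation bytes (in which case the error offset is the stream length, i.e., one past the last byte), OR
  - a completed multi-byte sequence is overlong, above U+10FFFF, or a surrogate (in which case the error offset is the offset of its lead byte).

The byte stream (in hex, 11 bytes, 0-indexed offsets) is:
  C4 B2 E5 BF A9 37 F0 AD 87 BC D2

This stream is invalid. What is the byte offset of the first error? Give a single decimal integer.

Byte[0]=C4: 2-byte lead, need 1 cont bytes. acc=0x4
Byte[1]=B2: continuation. acc=(acc<<6)|0x32=0x132
Completed: cp=U+0132 (starts at byte 0)
Byte[2]=E5: 3-byte lead, need 2 cont bytes. acc=0x5
Byte[3]=BF: continuation. acc=(acc<<6)|0x3F=0x17F
Byte[4]=A9: continuation. acc=(acc<<6)|0x29=0x5FE9
Completed: cp=U+5FE9 (starts at byte 2)
Byte[5]=37: 1-byte ASCII. cp=U+0037
Byte[6]=F0: 4-byte lead, need 3 cont bytes. acc=0x0
Byte[7]=AD: continuation. acc=(acc<<6)|0x2D=0x2D
Byte[8]=87: continuation. acc=(acc<<6)|0x07=0xB47
Byte[9]=BC: continuation. acc=(acc<<6)|0x3C=0x2D1FC
Completed: cp=U+2D1FC (starts at byte 6)
Byte[10]=D2: 2-byte lead, need 1 cont bytes. acc=0x12
Byte[11]: stream ended, expected continuation. INVALID

Answer: 11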